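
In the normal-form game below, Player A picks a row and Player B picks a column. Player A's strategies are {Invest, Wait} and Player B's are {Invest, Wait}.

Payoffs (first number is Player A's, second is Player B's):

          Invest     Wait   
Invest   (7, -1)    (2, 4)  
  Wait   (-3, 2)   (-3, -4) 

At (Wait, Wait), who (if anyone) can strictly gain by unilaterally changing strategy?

Player A at (Wait, Wait) earns -3; deviating to Invest yields 2 — a strict improvement.
Player B earns -4; deviating to Invest yields 2 — a strict improvement.
Both Player A and Player B have strictly profitable deviations.

Both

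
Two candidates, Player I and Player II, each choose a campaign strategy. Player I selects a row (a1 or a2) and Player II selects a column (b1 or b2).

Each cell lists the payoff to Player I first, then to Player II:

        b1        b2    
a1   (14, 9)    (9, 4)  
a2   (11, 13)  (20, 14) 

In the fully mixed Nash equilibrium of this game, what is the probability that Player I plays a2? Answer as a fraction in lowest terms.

Let x be the probability that Player I plays a1. In a completely mixed equilibrium, Player II must be indifferent between b1 and b2.
Player II's expected payoff from b1 is 9x + 13(1−x); from b2 it is 4x + 14(1−x).
Setting these equal: −4x + 13 = −10x + 14, so x = 1/6.
Therefore Player I plays a2 with probability 1 − 1/6 = 5/6.

5/6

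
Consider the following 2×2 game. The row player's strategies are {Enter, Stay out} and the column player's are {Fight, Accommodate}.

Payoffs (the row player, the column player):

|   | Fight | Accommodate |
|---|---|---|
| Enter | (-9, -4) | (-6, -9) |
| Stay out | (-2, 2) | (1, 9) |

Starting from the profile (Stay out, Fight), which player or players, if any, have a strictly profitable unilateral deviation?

The row player at (Stay out, Fight) earns -2; deviating to Enter yields -9 — not better.
The column player earns 2; deviating to Accommodate yields 9 — a strict improvement.
Only the column player has a strictly profitable deviation.

The column player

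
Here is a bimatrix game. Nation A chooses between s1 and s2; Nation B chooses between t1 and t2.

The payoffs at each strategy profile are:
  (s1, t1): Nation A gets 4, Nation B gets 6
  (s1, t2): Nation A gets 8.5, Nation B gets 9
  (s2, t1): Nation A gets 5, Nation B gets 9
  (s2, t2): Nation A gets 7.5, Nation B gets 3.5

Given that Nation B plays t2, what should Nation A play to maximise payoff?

Against t2, Nation A earns 8.5 from s1 and 7.5 from s2.
So s1 is the best response.

s1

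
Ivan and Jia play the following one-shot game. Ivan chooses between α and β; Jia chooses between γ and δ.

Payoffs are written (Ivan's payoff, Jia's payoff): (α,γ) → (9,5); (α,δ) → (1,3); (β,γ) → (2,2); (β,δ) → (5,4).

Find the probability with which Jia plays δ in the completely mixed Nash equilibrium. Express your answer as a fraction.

7/11

Let y be the probability that Jia plays γ. In a completely mixed equilibrium, Ivan must be indifferent between α and β.
Ivan's expected payoff from α is 9y + (1−y); from β it is 2y + 5(1−y).
Setting these equal: 8y + 1 = −3y + 5, so y = 4/11.
Therefore Jia plays δ with probability 1 − 4/11 = 7/11.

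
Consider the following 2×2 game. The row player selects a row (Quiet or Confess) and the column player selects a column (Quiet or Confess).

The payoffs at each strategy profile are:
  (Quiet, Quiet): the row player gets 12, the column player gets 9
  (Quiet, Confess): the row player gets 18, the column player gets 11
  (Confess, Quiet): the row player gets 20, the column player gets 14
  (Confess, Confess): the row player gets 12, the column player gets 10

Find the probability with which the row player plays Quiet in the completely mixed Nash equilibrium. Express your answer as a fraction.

Let r be the probability that the row player plays Quiet. In a completely mixed equilibrium, the column player must be indifferent between Quiet and Confess.
The column player's expected payoff from Quiet is 9r + 14(1−r); from Confess it is 11r + 10(1−r).
Setting these equal: −5r + 14 = r + 10, so r = 2/3.

2/3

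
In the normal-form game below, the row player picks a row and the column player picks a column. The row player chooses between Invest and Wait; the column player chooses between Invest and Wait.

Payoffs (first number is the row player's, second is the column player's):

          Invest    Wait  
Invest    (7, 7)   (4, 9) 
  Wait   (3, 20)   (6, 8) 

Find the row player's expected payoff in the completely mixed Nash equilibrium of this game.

5

First find q, the probability the column player plays Invest, from the row player's indifference between Invest and Wait: 7q + 4(1−q) = 3q + 6(1−q), giving q = 1/3.
Since the row player is indifferent in equilibrium, the row player's expected payoff equals the payoff from either row against (1/3, 2/3). Using Invest: 7(1/3) + 4(2/3) = 5.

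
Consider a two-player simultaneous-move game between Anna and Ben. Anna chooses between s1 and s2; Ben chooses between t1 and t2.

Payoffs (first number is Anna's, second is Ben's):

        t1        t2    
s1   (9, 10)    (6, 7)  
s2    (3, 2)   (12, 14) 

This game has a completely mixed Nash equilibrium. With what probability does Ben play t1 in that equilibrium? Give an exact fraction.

Let c be the probability that Ben plays t1. In a completely mixed equilibrium, Anna must be indifferent between s1 and s2.
Anna's expected payoff from s1 is 9c + 6(1−c); from s2 it is 3c + 12(1−c).
Setting these equal: 3c + 6 = −9c + 12, so c = 1/2.

1/2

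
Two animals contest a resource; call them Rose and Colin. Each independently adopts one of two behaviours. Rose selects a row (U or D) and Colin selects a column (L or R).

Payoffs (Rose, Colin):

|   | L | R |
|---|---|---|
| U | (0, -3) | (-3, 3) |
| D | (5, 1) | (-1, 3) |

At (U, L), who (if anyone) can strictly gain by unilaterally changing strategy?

Both

Rose at (U, L) earns 0; deviating to D yields 5 — a strict improvement.
Colin earns -3; deviating to R yields 3 — a strict improvement.
Both Rose and Colin have strictly profitable deviations.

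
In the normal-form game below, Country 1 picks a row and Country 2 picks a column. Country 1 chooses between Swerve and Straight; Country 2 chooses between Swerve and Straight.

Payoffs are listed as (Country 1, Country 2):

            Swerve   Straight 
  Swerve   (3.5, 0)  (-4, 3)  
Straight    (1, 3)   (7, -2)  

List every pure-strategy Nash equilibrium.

(Swerve, Swerve): Country 2 prefers Straight (3 > 0) — not an equilibrium.
(Swerve, Straight): Country 1 prefers Straight (7 > -4) — not an equilibrium.
(Straight, Swerve): Country 1 prefers Swerve (3.5 > 1) — not an equilibrium.
(Straight, Straight): Country 2 prefers Swerve (3 > -2) — not an equilibrium.

none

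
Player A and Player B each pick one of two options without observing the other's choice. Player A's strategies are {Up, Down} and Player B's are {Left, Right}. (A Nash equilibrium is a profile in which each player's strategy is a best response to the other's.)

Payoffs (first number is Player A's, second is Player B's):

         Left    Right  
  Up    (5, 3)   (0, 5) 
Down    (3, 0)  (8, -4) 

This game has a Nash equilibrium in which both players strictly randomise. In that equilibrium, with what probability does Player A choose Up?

Let r be the probability that Player A plays Up. In a completely mixed equilibrium, Player B must be indifferent between Left and Right.
Player B's expected payoff from Left is 3r; from Right it is 5r − 4(1−r).
Setting these equal: 3r = 9r − 4, so r = 2/3.

2/3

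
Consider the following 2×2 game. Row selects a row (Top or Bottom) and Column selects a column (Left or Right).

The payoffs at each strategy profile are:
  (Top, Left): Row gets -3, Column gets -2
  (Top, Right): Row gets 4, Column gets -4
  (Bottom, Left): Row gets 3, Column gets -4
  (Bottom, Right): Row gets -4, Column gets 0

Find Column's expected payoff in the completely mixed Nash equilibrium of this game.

-8/3

First find p, the probability Row plays Top, from Column's indifference between Left and Right: −2p − 4(1−p) = −4p, giving p = 2/3.
Since Column is indifferent in equilibrium, Column's expected payoff equals the payoff from either column against (2/3, 1/3). Using Left: −2(2/3) − 4(1/3) = -8/3.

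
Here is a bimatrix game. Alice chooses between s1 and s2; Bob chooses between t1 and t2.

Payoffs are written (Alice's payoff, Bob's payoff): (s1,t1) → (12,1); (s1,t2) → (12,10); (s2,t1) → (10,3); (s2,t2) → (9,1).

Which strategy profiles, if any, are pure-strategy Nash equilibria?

(s1, t1): Bob prefers t2 (10 > 1) — not an equilibrium.
(s1, t2): Alice gets 12 ≥ 9 from s2, and Bob gets 10 ≥ 1 from t1 — Nash equilibrium.
(s2, t1): Alice prefers s1 (12 > 10) — not an equilibrium.
(s2, t2): Alice prefers s1 (12 > 9); Bob prefers t1 (3 > 1) — not an equilibrium.

(s1, t2)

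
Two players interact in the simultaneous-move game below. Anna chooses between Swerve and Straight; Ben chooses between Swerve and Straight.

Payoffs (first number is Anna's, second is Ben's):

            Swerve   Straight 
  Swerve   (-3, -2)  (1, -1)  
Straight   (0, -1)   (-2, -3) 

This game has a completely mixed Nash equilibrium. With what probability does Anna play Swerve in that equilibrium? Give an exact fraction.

Let r be the probability that Anna plays Swerve. In a completely mixed equilibrium, Ben must be indifferent between Swerve and Straight.
Ben's expected payoff from Swerve is −2r − (1−r); from Straight it is −r − 3(1−r).
Setting these equal: −r − 1 = 2r − 3, so r = 2/3.

2/3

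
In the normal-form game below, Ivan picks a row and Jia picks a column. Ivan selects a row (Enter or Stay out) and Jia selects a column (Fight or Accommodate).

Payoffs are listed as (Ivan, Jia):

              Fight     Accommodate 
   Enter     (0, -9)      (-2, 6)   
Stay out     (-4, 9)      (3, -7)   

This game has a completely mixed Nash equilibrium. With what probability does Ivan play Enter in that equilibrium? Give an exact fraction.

16/31

Let p be the probability that Ivan plays Enter. In a completely mixed equilibrium, Jia must be indifferent between Fight and Accommodate.
Jia's expected payoff from Fight is −9p + 9(1−p); from Accommodate it is 6p − 7(1−p).
Setting these equal: −18p + 9 = 13p − 7, so p = 16/31.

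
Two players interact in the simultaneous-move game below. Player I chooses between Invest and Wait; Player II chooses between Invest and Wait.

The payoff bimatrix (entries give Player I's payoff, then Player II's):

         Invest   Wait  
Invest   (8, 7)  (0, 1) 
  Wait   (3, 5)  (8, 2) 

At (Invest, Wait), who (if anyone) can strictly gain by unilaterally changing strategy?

Player I at (Invest, Wait) earns 0; deviating to Wait yields 8 — a strict improvement.
Player II earns 1; deviating to Invest yields 7 — a strict improvement.
Both Player I and Player II have strictly profitable deviations.

Both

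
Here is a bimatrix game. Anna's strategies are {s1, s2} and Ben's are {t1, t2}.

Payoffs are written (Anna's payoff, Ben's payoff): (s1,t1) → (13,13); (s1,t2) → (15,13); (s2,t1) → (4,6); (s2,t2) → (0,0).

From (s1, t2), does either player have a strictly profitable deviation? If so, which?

Neither

Anna at (s1, t2) earns 15; deviating to s2 yields 0 — not better.
Ben earns 13; deviating to t1 yields 13 — not better.
Neither player can strictly improve; the profile is a Nash equilibrium.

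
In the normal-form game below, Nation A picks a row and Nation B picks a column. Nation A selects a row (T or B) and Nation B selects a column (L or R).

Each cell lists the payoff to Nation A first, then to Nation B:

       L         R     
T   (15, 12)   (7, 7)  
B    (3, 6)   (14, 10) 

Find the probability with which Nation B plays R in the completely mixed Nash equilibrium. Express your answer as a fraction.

12/19

Let c be the probability that Nation B plays L. In a completely mixed equilibrium, Nation A must be indifferent between T and B.
Nation A's expected payoff from T is 15c + 7(1−c); from B it is 3c + 14(1−c).
Setting these equal: 8c + 7 = −11c + 14, so c = 7/19.
Therefore Nation B plays R with probability 1 − 7/19 = 12/19.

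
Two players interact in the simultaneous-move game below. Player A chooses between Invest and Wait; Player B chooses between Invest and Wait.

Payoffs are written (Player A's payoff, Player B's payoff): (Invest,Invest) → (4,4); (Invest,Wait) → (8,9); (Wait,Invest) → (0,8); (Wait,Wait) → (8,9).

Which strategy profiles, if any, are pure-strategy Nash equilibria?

(Invest, Invest): Player B prefers Wait (9 > 4) — not an equilibrium.
(Invest, Wait): Player A gets 8 ≥ 8 from Wait, and Player B gets 9 ≥ 4 from Invest — Nash equilibrium.
(Wait, Invest): Player A prefers Invest (4 > 0); Player B prefers Wait (9 > 8) — not an equilibrium.
(Wait, Wait): Player A gets 8 ≥ 8 from Invest, and Player B gets 9 ≥ 8 from Invest — Nash equilibrium.

(Invest, Wait) and (Wait, Wait)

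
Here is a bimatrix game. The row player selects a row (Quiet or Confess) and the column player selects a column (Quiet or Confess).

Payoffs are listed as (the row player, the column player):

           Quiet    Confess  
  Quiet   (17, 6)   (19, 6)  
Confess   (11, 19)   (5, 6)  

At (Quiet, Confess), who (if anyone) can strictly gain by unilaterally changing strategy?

Neither

The row player at (Quiet, Confess) earns 19; deviating to Confess yields 5 — not better.
The column player earns 6; deviating to Quiet yields 6 — not better.
Neither player can strictly improve; the profile is a Nash equilibrium.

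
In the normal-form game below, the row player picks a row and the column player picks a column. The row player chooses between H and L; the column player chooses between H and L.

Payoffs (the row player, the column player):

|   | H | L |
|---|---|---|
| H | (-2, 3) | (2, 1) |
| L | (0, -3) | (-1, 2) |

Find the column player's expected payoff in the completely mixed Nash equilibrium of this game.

First find x, the probability the row player plays H, from the column player's indifference between H and L: 3x − 3(1−x) = x + 2(1−x), giving x = 5/7.
Since the column player is indifferent in equilibrium, the column player's expected payoff equals the payoff from either column against (5/7, 2/7). Using H: 3(5/7) − 3(2/7) = 9/7.

9/7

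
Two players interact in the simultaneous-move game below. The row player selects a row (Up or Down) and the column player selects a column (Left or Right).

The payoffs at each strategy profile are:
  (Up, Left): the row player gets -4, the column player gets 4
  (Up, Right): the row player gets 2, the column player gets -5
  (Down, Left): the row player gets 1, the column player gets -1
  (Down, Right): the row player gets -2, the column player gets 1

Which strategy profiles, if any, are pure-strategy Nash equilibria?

(Up, Left): the row player prefers Down (1 > -4) — not an equilibrium.
(Up, Right): the column player prefers Left (4 > -5) — not an equilibrium.
(Down, Left): the column player prefers Right (1 > -1) — not an equilibrium.
(Down, Right): the row player prefers Up (2 > -2) — not an equilibrium.

none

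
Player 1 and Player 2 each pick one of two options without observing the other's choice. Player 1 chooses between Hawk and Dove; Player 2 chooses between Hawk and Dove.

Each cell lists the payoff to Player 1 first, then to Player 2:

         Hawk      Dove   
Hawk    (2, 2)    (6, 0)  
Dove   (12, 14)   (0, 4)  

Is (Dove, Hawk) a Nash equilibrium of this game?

Yes

At (Dove, Hawk), Player 1 earns 12; switching to Hawk would give 2, so Player 1 has no profitable deviation.
Player 2 earns 14; switching to Dove would give 4, so Player 2 has no profitable deviation.
Neither player can gain by a unilateral deviation, so this profile is a Nash equilibrium.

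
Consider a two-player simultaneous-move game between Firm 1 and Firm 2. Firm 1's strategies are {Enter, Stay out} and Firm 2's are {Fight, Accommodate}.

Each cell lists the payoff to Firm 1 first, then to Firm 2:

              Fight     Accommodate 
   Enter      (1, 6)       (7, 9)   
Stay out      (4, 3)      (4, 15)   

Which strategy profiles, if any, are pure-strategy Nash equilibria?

(Enter, Accommodate)

(Enter, Fight): Firm 1 prefers Stay out (4 > 1); Firm 2 prefers Accommodate (9 > 6) — not an equilibrium.
(Enter, Accommodate): Firm 1 gets 7 ≥ 4 from Stay out, and Firm 2 gets 9 ≥ 6 from Fight — Nash equilibrium.
(Stay out, Fight): Firm 2 prefers Accommodate (15 > 3) — not an equilibrium.
(Stay out, Accommodate): Firm 1 prefers Enter (7 > 4) — not an equilibrium.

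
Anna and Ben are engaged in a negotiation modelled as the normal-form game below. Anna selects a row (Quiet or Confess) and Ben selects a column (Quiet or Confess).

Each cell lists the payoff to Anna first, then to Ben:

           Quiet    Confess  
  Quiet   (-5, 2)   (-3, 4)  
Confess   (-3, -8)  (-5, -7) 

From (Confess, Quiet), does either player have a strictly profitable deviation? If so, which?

Ben

Anna at (Confess, Quiet) earns -3; deviating to Quiet yields -5 — not better.
Ben earns -8; deviating to Confess yields -7 — a strict improvement.
Only Ben has a strictly profitable deviation.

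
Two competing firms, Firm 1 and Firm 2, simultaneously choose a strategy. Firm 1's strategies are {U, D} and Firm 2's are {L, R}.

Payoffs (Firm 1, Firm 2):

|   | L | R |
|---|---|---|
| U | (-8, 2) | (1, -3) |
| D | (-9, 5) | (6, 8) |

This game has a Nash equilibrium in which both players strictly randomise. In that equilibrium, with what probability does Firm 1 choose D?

Let r be the probability that Firm 1 plays U. In a completely mixed equilibrium, Firm 2 must be indifferent between L and R.
Firm 2's expected payoff from L is 2r + 5(1−r); from R it is −3r + 8(1−r).
Setting these equal: −3r + 5 = −11r + 8, so r = 3/8.
Therefore Firm 1 plays D with probability 1 − 3/8 = 5/8.

5/8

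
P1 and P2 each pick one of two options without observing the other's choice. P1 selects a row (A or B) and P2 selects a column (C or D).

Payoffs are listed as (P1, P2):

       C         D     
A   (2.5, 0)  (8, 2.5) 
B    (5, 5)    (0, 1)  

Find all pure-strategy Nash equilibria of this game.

(A, C): P1 prefers B (5 > 2.5); P2 prefers D (2.5 > 0) — not an equilibrium.
(A, D): P1 gets 8 ≥ 0 from B, and P2 gets 2.5 ≥ 0 from C — Nash equilibrium.
(B, C): P1 gets 5 ≥ 2.5 from A, and P2 gets 5 ≥ 1 from D — Nash equilibrium.
(B, D): P1 prefers A (8 > 0); P2 prefers C (5 > 1) — not an equilibrium.

(A, D) and (B, C)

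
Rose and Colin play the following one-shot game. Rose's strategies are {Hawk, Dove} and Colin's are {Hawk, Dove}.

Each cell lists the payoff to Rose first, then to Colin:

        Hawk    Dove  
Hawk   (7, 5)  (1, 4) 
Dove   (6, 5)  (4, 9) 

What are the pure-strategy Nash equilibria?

(Hawk, Hawk) and (Dove, Dove)

(Hawk, Hawk): Rose gets 7 ≥ 6 from Dove, and Colin gets 5 ≥ 4 from Dove — Nash equilibrium.
(Hawk, Dove): Rose prefers Dove (4 > 1); Colin prefers Hawk (5 > 4) — not an equilibrium.
(Dove, Hawk): Rose prefers Hawk (7 > 6); Colin prefers Dove (9 > 5) — not an equilibrium.
(Dove, Dove): Rose gets 4 ≥ 1 from Hawk, and Colin gets 9 ≥ 5 from Hawk — Nash equilibrium.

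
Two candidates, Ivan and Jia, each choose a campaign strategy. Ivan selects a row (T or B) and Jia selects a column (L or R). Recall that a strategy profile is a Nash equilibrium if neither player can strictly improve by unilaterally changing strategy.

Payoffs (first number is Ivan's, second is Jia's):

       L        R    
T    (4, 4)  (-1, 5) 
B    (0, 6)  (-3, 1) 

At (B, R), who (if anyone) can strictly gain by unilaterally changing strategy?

Both

Ivan at (B, R) earns -3; deviating to T yields -1 — a strict improvement.
Jia earns 1; deviating to L yields 6 — a strict improvement.
Both Ivan and Jia have strictly profitable deviations.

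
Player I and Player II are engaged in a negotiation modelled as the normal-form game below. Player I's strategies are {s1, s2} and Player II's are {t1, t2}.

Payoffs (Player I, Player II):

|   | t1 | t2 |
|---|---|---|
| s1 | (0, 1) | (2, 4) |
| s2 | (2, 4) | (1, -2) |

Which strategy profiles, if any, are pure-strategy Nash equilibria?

(s1, t2) and (s2, t1)

(s1, t1): Player I prefers s2 (2 > 0); Player II prefers t2 (4 > 1) — not an equilibrium.
(s1, t2): Player I gets 2 ≥ 1 from s2, and Player II gets 4 ≥ 1 from t1 — Nash equilibrium.
(s2, t1): Player I gets 2 ≥ 0 from s1, and Player II gets 4 ≥ -2 from t2 — Nash equilibrium.
(s2, t2): Player I prefers s1 (2 > 1); Player II prefers t1 (4 > -2) — not an equilibrium.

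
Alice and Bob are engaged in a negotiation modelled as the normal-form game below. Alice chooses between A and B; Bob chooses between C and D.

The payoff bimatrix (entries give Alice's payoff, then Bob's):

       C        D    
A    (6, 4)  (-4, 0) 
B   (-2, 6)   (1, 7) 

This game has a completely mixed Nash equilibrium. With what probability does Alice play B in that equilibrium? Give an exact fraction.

Let p be the probability that Alice plays A. In a completely mixed equilibrium, Bob must be indifferent between C and D.
Bob's expected payoff from C is 4p + 6(1−p); from D it is 7(1−p).
Setting these equal: −2p + 6 = −7p + 7, so p = 1/5.
Therefore Alice plays B with probability 1 − 1/5 = 4/5.

4/5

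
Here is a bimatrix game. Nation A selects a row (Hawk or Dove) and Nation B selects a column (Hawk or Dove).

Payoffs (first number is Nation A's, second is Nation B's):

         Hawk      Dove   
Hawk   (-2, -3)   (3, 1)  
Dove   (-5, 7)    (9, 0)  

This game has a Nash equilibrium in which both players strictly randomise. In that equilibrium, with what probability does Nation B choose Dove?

1/3

Let y be the probability that Nation B plays Hawk. In a completely mixed equilibrium, Nation A must be indifferent between Hawk and Dove.
Nation A's expected payoff from Hawk is −2y + 3(1−y); from Dove it is −5y + 9(1−y).
Setting these equal: −5y + 3 = −14y + 9, so y = 2/3.
Therefore Nation B plays Dove with probability 1 − 2/3 = 1/3.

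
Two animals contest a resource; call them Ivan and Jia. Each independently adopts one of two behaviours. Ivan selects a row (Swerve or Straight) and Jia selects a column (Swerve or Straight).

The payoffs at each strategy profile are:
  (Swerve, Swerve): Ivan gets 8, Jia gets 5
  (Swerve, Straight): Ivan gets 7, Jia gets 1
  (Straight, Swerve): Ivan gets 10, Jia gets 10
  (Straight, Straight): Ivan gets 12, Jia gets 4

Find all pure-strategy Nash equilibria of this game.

(Swerve, Swerve): Ivan prefers Straight (10 > 8) — not an equilibrium.
(Swerve, Straight): Ivan prefers Straight (12 > 7); Jia prefers Swerve (5 > 1) — not an equilibrium.
(Straight, Swerve): Ivan gets 10 ≥ 8 from Swerve, and Jia gets 10 ≥ 4 from Straight — Nash equilibrium.
(Straight, Straight): Jia prefers Swerve (10 > 4) — not an equilibrium.

(Straight, Swerve)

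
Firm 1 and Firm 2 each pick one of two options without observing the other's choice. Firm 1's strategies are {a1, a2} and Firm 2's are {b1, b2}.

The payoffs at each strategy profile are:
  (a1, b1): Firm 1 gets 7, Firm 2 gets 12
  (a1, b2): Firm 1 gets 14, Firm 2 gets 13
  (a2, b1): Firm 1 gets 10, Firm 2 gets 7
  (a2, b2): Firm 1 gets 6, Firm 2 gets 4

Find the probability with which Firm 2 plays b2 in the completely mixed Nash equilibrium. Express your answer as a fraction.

3/11

Let y be the probability that Firm 2 plays b1. In a completely mixed equilibrium, Firm 1 must be indifferent between a1 and a2.
Firm 1's expected payoff from a1 is 7y + 14(1−y); from a2 it is 10y + 6(1−y).
Setting these equal: −7y + 14 = 4y + 6, so y = 8/11.
Therefore Firm 2 plays b2 with probability 1 − 8/11 = 3/11.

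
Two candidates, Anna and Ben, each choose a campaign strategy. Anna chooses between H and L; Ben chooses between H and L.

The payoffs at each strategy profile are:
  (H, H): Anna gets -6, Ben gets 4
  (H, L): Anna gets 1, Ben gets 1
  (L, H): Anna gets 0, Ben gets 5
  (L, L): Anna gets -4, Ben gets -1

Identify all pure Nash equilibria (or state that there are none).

(L, H)

(H, H): Anna prefers L (0 > -6) — not an equilibrium.
(H, L): Ben prefers H (4 > 1) — not an equilibrium.
(L, H): Anna gets 0 ≥ -6 from H, and Ben gets 5 ≥ -1 from L — Nash equilibrium.
(L, L): Anna prefers H (1 > -4); Ben prefers H (5 > -1) — not an equilibrium.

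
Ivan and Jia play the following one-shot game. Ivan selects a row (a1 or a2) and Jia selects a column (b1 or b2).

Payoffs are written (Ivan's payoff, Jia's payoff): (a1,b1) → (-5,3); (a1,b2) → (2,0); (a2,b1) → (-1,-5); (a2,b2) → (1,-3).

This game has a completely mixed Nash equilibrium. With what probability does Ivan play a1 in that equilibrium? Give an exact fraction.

2/5

Let r be the probability that Ivan plays a1. In a completely mixed equilibrium, Jia must be indifferent between b1 and b2.
Jia's expected payoff from b1 is 3r − 5(1−r); from b2 it is −3(1−r).
Setting these equal: 8r − 5 = 3r − 3, so r = 2/5.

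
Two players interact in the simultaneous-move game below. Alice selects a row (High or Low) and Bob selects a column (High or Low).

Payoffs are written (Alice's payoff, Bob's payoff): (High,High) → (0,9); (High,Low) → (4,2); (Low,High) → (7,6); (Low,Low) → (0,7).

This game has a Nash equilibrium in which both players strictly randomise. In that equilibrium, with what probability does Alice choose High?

Let p be the probability that Alice plays High. In a completely mixed equilibrium, Bob must be indifferent between High and Low.
Bob's expected payoff from High is 9p + 6(1−p); from Low it is 2p + 7(1−p).
Setting these equal: 3p + 6 = −5p + 7, so p = 1/8.

1/8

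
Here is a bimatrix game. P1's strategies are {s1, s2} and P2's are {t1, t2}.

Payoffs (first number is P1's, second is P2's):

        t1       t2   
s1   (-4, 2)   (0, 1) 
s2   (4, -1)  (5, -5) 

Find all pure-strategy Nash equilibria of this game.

(s1, t1): P1 prefers s2 (4 > -4) — not an equilibrium.
(s1, t2): P1 prefers s2 (5 > 0); P2 prefers t1 (2 > 1) — not an equilibrium.
(s2, t1): P1 gets 4 ≥ -4 from s1, and P2 gets -1 ≥ -5 from t2 — Nash equilibrium.
(s2, t2): P2 prefers t1 (-1 > -5) — not an equilibrium.

(s2, t1)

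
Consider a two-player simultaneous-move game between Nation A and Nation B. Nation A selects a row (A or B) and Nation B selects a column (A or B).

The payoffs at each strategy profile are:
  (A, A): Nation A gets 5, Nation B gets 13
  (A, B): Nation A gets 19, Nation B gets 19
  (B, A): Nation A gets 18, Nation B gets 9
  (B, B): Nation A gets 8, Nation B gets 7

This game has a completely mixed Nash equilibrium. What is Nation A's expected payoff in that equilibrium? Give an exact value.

151/12

First find q, the probability Nation B plays A, from Nation A's indifference between A and B: 5q + 19(1−q) = 18q + 8(1−q), giving q = 11/24.
Since Nation A is indifferent in equilibrium, Nation A's expected payoff equals the payoff from either row against (11/24, 13/24). Using A: 5(11/24) + 19(13/24) = 151/12.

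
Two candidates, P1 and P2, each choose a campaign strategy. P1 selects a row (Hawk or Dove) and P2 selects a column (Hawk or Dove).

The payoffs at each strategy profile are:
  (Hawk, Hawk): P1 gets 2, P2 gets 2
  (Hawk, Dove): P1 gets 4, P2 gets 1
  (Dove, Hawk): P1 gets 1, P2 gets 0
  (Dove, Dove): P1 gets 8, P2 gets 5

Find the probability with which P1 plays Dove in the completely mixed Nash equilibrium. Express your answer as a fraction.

Let r be the probability that P1 plays Hawk. In a completely mixed equilibrium, P2 must be indifferent between Hawk and Dove.
P2's expected payoff from Hawk is 2r; from Dove it is r + 5(1−r).
Setting these equal: 2r = −4r + 5, so r = 5/6.
Therefore P1 plays Dove with probability 1 − 5/6 = 1/6.

1/6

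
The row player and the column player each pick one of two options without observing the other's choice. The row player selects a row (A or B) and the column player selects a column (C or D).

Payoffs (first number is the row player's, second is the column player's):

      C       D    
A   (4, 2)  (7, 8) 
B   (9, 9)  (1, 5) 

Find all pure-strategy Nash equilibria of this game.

(A, D) and (B, C)

(A, C): the row player prefers B (9 > 4); the column player prefers D (8 > 2) — not an equilibrium.
(A, D): the row player gets 7 ≥ 1 from B, and the column player gets 8 ≥ 2 from C — Nash equilibrium.
(B, C): the row player gets 9 ≥ 4 from A, and the column player gets 9 ≥ 5 from D — Nash equilibrium.
(B, D): the row player prefers A (7 > 1); the column player prefers C (9 > 5) — not an equilibrium.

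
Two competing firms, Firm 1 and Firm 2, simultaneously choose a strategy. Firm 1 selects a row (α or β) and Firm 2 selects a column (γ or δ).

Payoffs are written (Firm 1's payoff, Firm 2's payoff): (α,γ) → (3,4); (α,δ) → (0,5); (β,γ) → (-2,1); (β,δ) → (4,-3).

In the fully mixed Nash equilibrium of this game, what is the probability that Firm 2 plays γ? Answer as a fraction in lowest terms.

Let y be the probability that Firm 2 plays γ. In a completely mixed equilibrium, Firm 1 must be indifferent between α and β.
Firm 1's expected payoff from α is 3y; from β it is −2y + 4(1−y).
Setting these equal: 3y = −6y + 4, so y = 4/9.

4/9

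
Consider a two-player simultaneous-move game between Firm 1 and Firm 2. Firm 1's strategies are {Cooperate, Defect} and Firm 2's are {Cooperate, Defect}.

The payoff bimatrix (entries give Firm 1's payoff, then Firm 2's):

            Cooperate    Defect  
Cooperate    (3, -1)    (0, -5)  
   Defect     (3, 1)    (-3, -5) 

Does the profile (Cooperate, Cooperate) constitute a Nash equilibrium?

Yes

At (Cooperate, Cooperate), Firm 1 earns 3; switching to Defect would give 3, so Firm 1 has no profitable deviation.
Firm 2 earns -1; switching to Defect would give -5, so Firm 2 has no profitable deviation.
Neither player can gain by a unilateral deviation, so this profile is a Nash equilibrium.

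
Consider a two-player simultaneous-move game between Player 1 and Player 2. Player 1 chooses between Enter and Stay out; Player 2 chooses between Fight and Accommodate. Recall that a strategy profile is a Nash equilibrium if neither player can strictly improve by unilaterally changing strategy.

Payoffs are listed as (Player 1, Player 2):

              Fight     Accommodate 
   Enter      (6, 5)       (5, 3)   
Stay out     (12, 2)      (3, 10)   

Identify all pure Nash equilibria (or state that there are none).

none

(Enter, Fight): Player 1 prefers Stay out (12 > 6) — not an equilibrium.
(Enter, Accommodate): Player 2 prefers Fight (5 > 3) — not an equilibrium.
(Stay out, Fight): Player 2 prefers Accommodate (10 > 2) — not an equilibrium.
(Stay out, Accommodate): Player 1 prefers Enter (5 > 3) — not an equilibrium.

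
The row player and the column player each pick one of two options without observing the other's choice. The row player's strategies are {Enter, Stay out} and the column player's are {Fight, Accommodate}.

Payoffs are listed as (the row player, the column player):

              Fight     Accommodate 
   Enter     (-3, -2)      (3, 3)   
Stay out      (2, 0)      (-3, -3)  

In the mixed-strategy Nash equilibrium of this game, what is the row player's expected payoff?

First find q, the probability the column player plays Fight, from the row player's indifference between Enter and Stay out: −3q + 3(1−q) = 2q − 3(1−q), giving q = 6/11.
Since the row player is indifferent in equilibrium, the row player's expected payoff equals the payoff from either row against (6/11, 5/11). Using Enter: −3(6/11) + 3(5/11) = -3/11.

-3/11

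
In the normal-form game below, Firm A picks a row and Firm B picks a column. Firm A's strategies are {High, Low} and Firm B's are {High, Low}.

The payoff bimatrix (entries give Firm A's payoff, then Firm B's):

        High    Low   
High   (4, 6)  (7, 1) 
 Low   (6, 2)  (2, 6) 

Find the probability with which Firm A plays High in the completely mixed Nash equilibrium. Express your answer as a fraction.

Let p be the probability that Firm A plays High. In a completely mixed equilibrium, Firm B must be indifferent between High and Low.
Firm B's expected payoff from High is 6p + 2(1−p); from Low it is p + 6(1−p).
Setting these equal: 4p + 2 = −5p + 6, so p = 4/9.

4/9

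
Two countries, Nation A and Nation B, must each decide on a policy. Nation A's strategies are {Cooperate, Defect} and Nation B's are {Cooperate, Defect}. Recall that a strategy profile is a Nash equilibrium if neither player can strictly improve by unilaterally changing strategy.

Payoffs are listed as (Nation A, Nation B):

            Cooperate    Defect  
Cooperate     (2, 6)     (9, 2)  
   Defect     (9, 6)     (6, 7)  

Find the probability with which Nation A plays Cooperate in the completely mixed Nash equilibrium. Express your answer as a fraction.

Let p be the probability that Nation A plays Cooperate. In a completely mixed equilibrium, Nation B must be indifferent between Cooperate and Defect.
Nation B's expected payoff from Cooperate is 6p + 6(1−p); from Defect it is 2p + 7(1−p).
Setting these equal: 6 = −5p + 7, so p = 1/5.

1/5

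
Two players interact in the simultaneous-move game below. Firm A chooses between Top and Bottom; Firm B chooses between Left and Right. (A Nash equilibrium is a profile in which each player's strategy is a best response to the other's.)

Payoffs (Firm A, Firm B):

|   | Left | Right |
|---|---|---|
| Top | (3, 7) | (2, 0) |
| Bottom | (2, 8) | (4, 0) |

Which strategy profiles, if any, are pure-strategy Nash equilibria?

(Top, Left): Firm A gets 3 ≥ 2 from Bottom, and Firm B gets 7 ≥ 0 from Right — Nash equilibrium.
(Top, Right): Firm A prefers Bottom (4 > 2); Firm B prefers Left (7 > 0) — not an equilibrium.
(Bottom, Left): Firm A prefers Top (3 > 2) — not an equilibrium.
(Bottom, Right): Firm B prefers Left (8 > 0) — not an equilibrium.

(Top, Left)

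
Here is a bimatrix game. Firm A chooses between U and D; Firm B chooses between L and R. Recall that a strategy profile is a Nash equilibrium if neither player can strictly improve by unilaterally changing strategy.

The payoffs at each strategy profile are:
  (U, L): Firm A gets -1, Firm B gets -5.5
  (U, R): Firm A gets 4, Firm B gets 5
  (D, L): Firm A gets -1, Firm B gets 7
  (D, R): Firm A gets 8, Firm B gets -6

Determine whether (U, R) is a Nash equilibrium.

At (U, R), Firm A earns 4; switching to D would give 8, so Firm A would deviate.
Firm B earns 5; switching to L would give -5.5, so Firm B has no profitable deviation.
Since at least one player can profitably deviate, this is not a Nash equilibrium.

No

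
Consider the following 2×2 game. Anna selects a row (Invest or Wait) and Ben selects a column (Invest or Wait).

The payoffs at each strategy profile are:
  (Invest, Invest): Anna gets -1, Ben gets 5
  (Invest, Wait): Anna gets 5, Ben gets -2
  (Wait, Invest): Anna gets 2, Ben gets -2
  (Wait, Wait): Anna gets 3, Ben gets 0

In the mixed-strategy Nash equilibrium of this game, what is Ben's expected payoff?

-4/9

First find p, the probability Anna plays Invest, from Ben's indifference between Invest and Wait: 5p − 2(1−p) = −2p, giving p = 2/9.
Since Ben is indifferent in equilibrium, Ben's expected payoff equals the payoff from either column against (2/9, 7/9). Using Invest: 5(2/9) − 2(7/9) = -4/9.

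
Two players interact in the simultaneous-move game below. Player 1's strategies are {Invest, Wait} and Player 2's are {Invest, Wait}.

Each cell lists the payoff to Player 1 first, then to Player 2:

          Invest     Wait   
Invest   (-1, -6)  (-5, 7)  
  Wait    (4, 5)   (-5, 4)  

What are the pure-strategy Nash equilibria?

(Invest, Invest): Player 1 prefers Wait (4 > -1); Player 2 prefers Wait (7 > -6) — not an equilibrium.
(Invest, Wait): Player 1 gets -5 ≥ -5 from Wait, and Player 2 gets 7 ≥ -6 from Invest — Nash equilibrium.
(Wait, Invest): Player 1 gets 4 ≥ -1 from Invest, and Player 2 gets 5 ≥ 4 from Wait — Nash equilibrium.
(Wait, Wait): Player 2 prefers Invest (5 > 4) — not an equilibrium.

(Invest, Wait) and (Wait, Invest)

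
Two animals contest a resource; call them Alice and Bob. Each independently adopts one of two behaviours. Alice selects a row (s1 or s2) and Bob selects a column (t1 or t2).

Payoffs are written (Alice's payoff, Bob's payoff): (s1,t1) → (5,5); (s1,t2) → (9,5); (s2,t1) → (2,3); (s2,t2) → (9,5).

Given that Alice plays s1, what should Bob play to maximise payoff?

Against s1, Bob earns 5 from t1 and 5 from t2.
So either strategy is a best response.

either — both t1 and t2 are best responses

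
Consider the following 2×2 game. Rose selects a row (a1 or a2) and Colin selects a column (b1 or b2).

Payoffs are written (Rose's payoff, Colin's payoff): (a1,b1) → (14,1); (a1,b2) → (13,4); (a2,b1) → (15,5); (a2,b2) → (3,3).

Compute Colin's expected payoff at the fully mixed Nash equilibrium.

17/5

First find x, the probability Rose plays a1, from Colin's indifference between b1 and b2: x + 5(1−x) = 4x + 3(1−x), giving x = 2/5.
Since Colin is indifferent in equilibrium, Colin's expected payoff equals the payoff from either column against (2/5, 3/5). Using b1: (2/5) + 5(3/5) = 17/5.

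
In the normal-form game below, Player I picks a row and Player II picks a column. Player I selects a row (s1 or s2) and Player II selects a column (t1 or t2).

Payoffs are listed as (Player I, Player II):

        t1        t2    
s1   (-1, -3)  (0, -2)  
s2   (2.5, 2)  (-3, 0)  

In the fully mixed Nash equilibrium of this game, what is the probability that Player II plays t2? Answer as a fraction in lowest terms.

7/13

Let q be the probability that Player II plays t1. In a completely mixed equilibrium, Player I must be indifferent between s1 and s2.
Player I's expected payoff from s1 is −q; from s2 it is 2.5q − 3(1−q).
Setting these equal: −q = 5.5q − 3, so q = 6/13.
Therefore Player II plays t2 with probability 1 − 6/13 = 7/13.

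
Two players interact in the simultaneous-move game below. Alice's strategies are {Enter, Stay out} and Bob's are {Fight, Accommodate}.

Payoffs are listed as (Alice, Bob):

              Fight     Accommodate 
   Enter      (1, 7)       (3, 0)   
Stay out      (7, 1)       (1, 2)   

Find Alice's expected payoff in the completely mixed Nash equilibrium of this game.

5/2

First find q, the probability Bob plays Fight, from Alice's indifference between Enter and Stay out: q + 3(1−q) = 7q + (1−q), giving q = 1/4.
Since Alice is indifferent in equilibrium, Alice's expected payoff equals the payoff from either row against (1/4, 3/4). Using Enter: (1/4) + 3(3/4) = 5/2.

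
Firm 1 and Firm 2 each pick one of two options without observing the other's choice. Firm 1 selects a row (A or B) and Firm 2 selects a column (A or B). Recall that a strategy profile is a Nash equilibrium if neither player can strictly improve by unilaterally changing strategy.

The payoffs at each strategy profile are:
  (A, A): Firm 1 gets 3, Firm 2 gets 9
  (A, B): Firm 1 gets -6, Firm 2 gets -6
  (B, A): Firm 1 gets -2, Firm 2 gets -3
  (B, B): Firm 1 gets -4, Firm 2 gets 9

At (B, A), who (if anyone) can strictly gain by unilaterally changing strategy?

Firm 1 at (B, A) earns -2; deviating to A yields 3 — a strict improvement.
Firm 2 earns -3; deviating to B yields 9 — a strict improvement.
Both Firm 1 and Firm 2 have strictly profitable deviations.

Both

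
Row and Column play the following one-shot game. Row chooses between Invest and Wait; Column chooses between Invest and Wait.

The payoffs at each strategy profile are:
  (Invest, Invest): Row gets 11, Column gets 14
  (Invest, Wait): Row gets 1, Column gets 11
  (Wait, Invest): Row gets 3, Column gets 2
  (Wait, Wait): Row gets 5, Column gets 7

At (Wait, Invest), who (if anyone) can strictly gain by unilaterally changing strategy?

Row at (Wait, Invest) earns 3; deviating to Invest yields 11 — a strict improvement.
Column earns 2; deviating to Wait yields 7 — a strict improvement.
Both Row and Column have strictly profitable deviations.

Both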